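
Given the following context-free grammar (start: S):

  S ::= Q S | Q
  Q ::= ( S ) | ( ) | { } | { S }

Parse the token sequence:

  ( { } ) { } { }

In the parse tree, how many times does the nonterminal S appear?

[S [Q ( [S [Q { }]] )] [S [Q { }] [S [Q { }]]]]

4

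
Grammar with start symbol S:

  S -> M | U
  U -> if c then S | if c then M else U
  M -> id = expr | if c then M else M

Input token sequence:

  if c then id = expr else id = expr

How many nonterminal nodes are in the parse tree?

4

[S [M if c then [M id = expr] else [M id = expr]]]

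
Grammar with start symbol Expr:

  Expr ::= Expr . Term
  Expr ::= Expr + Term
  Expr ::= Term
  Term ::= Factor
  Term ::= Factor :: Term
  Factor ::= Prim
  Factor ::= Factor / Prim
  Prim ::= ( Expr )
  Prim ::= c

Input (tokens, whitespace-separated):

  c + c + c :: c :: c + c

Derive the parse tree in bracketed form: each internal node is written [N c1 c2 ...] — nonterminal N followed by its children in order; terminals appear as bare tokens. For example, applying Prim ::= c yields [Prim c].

[Expr [Expr [Expr [Expr [Term [Factor [Prim c]]]] + [Term [Factor [Prim c]]]] + [Term [Factor [Prim c]] :: [Term [Factor [Prim c]] :: [Term [Factor [Prim c]]]]]] + [Term [Factor [Prim c]]]]

Expr
Expr + Term
Expr + Term + Term
Expr + Term + Term + Term
Term + Term + Term + Term
Factor + Term + Term + Term
Prim + Term + Term + Term
c + Term + Term + Term
c + Factor + Term + Term
c + Prim + Term + Term
c + c + Term + Term
c + c + Factor :: Term + Term
c + c + Prim :: Term + Term
c + c + c :: Term + Term
c + c + c :: Factor :: Term + Term
c + c + c :: Prim :: Term + Term
c + c + c :: c :: Term + Term
c + c + c :: c :: Factor + Term
c + c + c :: c :: Prim + Term
c + c + c :: c :: c + Term
c + c + c :: c :: c + Factor
c + c + c :: c :: c + Prim
c + c + c :: c :: c + c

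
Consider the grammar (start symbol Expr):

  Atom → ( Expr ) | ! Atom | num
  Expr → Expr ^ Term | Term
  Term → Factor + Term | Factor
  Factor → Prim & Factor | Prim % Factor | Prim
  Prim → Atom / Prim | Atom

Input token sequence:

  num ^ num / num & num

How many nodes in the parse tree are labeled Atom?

4

[Expr [Expr [Term [Factor [Prim [Atom num]]]]] ^ [Term [Factor [Prim [Atom num] / [Prim [Atom num]]] & [Factor [Prim [Atom num]]]]]]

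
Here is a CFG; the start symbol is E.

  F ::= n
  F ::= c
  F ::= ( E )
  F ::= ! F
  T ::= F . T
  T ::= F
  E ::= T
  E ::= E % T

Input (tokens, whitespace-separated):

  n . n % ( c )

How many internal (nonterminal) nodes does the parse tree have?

[E [E [T [F n] . [T [F n]]]] % [T [F ( [E [T [F c]]] )]]]

11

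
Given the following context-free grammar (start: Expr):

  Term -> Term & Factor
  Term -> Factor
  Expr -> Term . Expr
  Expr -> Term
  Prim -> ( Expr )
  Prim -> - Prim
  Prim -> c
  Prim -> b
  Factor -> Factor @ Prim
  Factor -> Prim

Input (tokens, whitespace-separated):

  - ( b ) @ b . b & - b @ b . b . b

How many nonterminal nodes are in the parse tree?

[Expr [Term [Factor [Factor [Prim - [Prim ( [Expr [Term [Factor [Prim b]]]] )]]] @ [Prim b]]] . [Expr [Term [Term [Factor [Prim b]]] & [Factor [Factor [Prim - [Prim b]]] @ [Prim b]]] . [Expr [Term [Factor [Prim b]]] . [Expr [Term [Factor [Prim b]]]]]]]

29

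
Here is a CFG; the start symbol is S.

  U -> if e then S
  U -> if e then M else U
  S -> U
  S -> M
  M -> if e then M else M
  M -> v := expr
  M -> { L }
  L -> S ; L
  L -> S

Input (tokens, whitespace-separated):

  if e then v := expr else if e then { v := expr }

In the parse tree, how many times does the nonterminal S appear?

3

[S [U if e then [M v := expr] else [U if e then [S [M { [L [S [M v := expr]]] }]]]]]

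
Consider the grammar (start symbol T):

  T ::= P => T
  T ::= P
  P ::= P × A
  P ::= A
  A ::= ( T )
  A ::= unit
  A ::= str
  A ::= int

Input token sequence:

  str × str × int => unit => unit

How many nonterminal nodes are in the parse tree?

[T [P [P [P [A str]] × [A str]] × [A int]] => [T [P [A unit]] => [T [P [A unit]]]]]

13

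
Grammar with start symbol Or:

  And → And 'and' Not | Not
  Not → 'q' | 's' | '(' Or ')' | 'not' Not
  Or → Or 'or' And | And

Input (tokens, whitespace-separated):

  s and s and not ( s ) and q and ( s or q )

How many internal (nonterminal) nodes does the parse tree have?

[Or [And [And [And [And [And [Not s]] and [Not s]] and [Not not [Not ( [Or [And [Not s]]] )]]] and [Not q]] and [Not ( [Or [Or [And [Not s]]] or [And [Not q]]] )]]]

21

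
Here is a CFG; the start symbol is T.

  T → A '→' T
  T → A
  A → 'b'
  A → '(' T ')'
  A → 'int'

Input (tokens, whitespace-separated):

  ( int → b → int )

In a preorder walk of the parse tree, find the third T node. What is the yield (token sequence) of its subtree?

b → int

[T [A ( [T [A int] → [T [A b] → [T [A int]]]] )]]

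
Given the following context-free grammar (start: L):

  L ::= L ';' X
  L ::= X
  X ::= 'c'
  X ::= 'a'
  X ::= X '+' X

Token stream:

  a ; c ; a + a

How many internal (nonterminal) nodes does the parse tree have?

[L [L [L [X a]] ; [X c]] ; [X [X a] + [X a]]]

8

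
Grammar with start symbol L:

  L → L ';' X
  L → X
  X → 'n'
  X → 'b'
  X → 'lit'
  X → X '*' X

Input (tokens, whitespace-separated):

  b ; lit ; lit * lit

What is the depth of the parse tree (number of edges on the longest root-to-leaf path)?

[L [L [L [X b]] ; [X lit]] ; [X [X lit] * [X lit]]]

4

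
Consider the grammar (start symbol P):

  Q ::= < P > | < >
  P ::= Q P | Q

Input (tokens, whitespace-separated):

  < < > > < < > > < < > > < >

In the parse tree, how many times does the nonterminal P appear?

7

[P [Q < [P [Q < >]] >] [P [Q < [P [Q < >]] >] [P [Q < [P [Q < >]] >] [P [Q < >]]]]]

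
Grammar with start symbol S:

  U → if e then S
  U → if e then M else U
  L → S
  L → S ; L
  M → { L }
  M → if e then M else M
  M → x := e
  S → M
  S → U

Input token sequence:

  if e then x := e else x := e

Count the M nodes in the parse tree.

3

[S [M if e then [M x := e] else [M x := e]]]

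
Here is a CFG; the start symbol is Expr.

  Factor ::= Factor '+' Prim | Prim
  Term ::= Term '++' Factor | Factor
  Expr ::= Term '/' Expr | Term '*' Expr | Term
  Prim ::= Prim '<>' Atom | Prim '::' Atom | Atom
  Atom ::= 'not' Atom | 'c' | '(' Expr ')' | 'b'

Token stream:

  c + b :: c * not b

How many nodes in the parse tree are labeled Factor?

[Expr [Term [Factor [Factor [Prim [Atom c]]] + [Prim [Prim [Atom b]] :: [Atom c]]]] * [Expr [Term [Factor [Prim [Atom not [Atom b]]]]]]]

3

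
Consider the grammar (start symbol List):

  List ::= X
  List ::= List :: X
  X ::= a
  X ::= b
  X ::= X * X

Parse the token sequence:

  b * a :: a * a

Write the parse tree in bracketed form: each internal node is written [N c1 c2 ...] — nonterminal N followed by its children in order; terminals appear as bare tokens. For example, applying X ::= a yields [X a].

[List [List [X [X b] * [X a]]] :: [X [X a] * [X a]]]

List
List :: X
X :: X
X * X :: X
b * X :: X
b * a :: X
b * a :: X * X
b * a :: a * X
b * a :: a * a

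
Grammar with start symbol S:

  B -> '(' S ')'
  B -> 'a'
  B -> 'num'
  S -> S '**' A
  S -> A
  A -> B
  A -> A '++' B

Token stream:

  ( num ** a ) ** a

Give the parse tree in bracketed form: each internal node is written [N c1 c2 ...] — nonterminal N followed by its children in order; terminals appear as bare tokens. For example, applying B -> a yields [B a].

[S [S [A [B ( [S [S [A [B num]]] ** [A [B a]]] )]]] ** [A [B a]]]

S
S ** A
A ** A
B ** A
( S ) ** A
( S ** A ) ** A
( A ** A ) ** A
( B ** A ) ** A
( num ** A ) ** A
( num ** B ) ** A
( num ** a ) ** A
( num ** a ) ** B
( num ** a ) ** a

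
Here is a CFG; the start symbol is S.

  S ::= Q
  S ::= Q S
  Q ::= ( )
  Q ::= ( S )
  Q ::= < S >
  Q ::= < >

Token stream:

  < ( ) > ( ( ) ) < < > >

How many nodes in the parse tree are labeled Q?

[S [Q < [S [Q ( )]] >] [S [Q ( [S [Q ( )]] )] [S [Q < [S [Q < >]] >]]]]

6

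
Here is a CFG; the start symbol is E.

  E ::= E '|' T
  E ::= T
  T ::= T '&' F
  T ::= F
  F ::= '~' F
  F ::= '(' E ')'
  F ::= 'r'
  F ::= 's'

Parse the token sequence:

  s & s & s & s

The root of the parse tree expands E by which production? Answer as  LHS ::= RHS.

E ::= T

[E [T [T [T [T [F s]] & [F s]] & [F s]] & [F s]]]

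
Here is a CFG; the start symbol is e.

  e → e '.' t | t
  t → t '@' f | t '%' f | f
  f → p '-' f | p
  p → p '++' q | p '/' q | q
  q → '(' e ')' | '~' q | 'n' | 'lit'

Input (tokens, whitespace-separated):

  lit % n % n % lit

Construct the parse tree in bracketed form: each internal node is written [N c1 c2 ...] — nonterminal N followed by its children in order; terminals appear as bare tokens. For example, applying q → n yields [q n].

[e [t [t [t [t [f [p [q lit]]]] % [f [p [q n]]]] % [f [p [q n]]]] % [f [p [q lit]]]]]

e
t
t % f
t % f % f
t % f % f % f
f % f % f % f
p % f % f % f
q % f % f % f
lit % f % f % f
lit % p % f % f
lit % q % f % f
lit % n % f % f
lit % n % p % f
lit % n % q % f
lit % n % n % f
lit % n % n % p
lit % n % n % q
lit % n % n % lit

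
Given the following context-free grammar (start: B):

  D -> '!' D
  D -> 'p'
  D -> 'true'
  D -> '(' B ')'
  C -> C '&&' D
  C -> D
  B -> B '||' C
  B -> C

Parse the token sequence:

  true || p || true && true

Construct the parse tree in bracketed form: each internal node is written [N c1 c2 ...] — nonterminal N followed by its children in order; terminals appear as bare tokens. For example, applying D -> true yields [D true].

B
B || C
B || C || C
C || C || C
D || C || C
true || C || C
true || D || C
true || p || C
true || p || C && D
true || p || D && D
true || p || true && D
true || p || true && true

[B [B [B [C [D true]]] || [C [D p]]] || [C [C [D true]] && [D true]]]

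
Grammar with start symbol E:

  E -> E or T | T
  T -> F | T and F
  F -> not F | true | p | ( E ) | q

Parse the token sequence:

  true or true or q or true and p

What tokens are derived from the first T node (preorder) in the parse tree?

true

[E [E [E [E [T [F true]]] or [T [F true]]] or [T [F q]]] or [T [T [F true]] and [F p]]]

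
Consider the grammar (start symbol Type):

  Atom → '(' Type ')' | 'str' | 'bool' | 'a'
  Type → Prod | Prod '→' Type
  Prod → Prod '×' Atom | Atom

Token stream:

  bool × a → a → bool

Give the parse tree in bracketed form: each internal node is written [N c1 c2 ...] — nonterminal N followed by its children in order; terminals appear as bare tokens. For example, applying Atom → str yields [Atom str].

Type
Prod → Type
Prod × Atom → Type
Atom × Atom → Type
bool × Atom → Type
bool × a → Type
bool × a → Prod → Type
bool × a → Atom → Type
bool × a → a → Type
bool × a → a → Prod
bool × a → a → Atom
bool × a → a → bool

[Type [Prod [Prod [Atom bool]] × [Atom a]] → [Type [Prod [Atom a]] → [Type [Prod [Atom bool]]]]]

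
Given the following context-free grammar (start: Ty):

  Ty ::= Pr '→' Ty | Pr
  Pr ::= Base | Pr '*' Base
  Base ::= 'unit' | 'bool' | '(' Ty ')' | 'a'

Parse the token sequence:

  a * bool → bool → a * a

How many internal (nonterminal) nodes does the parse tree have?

[Ty [Pr [Pr [Base a]] * [Base bool]] → [Ty [Pr [Base bool]] → [Ty [Pr [Pr [Base a]] * [Base a]]]]]

13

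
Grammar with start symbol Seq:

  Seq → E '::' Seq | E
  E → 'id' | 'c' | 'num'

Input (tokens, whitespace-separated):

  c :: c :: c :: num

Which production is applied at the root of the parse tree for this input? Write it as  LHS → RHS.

Seq → E '::' Seq

[Seq [E c] :: [Seq [E c] :: [Seq [E c] :: [Seq [E num]]]]]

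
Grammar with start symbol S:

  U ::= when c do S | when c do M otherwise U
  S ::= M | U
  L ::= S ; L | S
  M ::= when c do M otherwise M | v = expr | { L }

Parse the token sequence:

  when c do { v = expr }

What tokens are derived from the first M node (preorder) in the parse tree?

[S [U when c do [S [M { [L [S [M v = expr]]] }]]]]

{ v = expr }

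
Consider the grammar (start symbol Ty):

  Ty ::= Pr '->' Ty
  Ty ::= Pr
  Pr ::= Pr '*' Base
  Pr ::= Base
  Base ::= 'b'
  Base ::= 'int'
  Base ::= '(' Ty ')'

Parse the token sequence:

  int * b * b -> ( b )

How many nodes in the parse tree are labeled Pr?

[Ty [Pr [Pr [Pr [Base int]] * [Base b]] * [Base b]] -> [Ty [Pr [Base ( [Ty [Pr [Base b]]] )]]]]

5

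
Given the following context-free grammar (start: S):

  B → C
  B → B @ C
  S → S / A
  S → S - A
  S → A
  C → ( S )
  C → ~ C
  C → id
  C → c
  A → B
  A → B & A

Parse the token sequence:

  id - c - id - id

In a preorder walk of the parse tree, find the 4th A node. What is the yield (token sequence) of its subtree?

[S [S [S [S [A [B [C id]]]] - [A [B [C c]]]] - [A [B [C id]]]] - [A [B [C id]]]]

id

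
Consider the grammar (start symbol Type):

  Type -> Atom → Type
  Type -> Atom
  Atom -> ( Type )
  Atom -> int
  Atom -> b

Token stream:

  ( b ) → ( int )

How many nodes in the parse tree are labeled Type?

4

[Type [Atom ( [Type [Atom b]] )] → [Type [Atom ( [Type [Atom int]] )]]]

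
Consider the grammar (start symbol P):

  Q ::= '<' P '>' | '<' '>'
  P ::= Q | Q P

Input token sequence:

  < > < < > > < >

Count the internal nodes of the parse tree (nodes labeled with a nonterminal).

8

[P [Q < >] [P [Q < [P [Q < >]] >] [P [Q < >]]]]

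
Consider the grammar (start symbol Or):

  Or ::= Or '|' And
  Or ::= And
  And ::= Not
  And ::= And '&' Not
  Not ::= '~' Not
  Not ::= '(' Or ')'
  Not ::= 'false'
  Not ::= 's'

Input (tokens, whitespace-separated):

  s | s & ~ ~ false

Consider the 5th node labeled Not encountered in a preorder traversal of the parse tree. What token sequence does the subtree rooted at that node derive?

false

[Or [Or [And [Not s]]] | [And [And [Not s]] & [Not ~ [Not ~ [Not false]]]]]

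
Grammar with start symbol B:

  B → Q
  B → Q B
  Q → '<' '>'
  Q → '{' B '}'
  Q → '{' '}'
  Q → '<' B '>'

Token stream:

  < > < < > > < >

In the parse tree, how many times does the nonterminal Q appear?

4

[B [Q < >] [B [Q < [B [Q < >]] >] [B [Q < >]]]]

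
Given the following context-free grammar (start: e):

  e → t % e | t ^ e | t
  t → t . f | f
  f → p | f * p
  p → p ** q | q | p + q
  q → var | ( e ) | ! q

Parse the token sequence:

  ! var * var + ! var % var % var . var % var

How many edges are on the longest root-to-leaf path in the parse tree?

[e [t [f [f [p [q ! [q var]]]] * [p [p [q var]] + [q ! [q var]]]]] % [e [t [f [p [q var]]]] % [e [t [t [f [p [q var]]]] . [f [p [q var]]]] % [e [t [f [p [q var]]]]]]]]

8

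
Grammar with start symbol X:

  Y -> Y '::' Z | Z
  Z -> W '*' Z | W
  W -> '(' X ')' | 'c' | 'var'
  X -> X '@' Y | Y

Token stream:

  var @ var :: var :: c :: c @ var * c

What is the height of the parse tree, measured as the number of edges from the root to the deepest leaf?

8

[X [X [X [Y [Z [W var]]]] @ [Y [Y [Y [Y [Z [W var]]] :: [Z [W var]]] :: [Z [W c]]] :: [Z [W c]]]] @ [Y [Z [W var] * [Z [W c]]]]]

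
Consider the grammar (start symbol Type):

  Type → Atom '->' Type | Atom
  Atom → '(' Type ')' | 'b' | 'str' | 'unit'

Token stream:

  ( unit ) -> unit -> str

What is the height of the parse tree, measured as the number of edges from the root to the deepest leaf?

[Type [Atom ( [Type [Atom unit]] )] -> [Type [Atom unit] -> [Type [Atom str]]]]

4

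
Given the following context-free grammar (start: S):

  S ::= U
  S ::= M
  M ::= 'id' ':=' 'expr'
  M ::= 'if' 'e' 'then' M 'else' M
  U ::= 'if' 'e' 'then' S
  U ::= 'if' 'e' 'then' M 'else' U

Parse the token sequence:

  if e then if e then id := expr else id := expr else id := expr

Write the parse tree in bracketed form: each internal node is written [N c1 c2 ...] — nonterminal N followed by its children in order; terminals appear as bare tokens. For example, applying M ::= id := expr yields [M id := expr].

[S [M if e then [M if e then [M id := expr] else [M id := expr]] else [M id := expr]]]

S
M
if e then M else M
if e then if e then M else M else M
if e then if e then id := expr else M else M
if e then if e then id := expr else id := expr else M
if e then if e then id := expr else id := expr else id := expr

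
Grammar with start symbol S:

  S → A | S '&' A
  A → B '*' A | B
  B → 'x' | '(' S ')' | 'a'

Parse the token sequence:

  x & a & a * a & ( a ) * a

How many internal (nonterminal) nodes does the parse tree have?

[S [S [S [S [A [B x]]] & [A [B a]]] & [A [B a] * [A [B a]]]] & [A [B ( [S [A [B a]]] )] * [A [B a]]]]

19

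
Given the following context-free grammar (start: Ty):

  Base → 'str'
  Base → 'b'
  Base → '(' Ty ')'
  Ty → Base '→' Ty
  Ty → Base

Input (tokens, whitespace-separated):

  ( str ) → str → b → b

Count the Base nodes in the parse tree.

5

[Ty [Base ( [Ty [Base str]] )] → [Ty [Base str] → [Ty [Base b] → [Ty [Base b]]]]]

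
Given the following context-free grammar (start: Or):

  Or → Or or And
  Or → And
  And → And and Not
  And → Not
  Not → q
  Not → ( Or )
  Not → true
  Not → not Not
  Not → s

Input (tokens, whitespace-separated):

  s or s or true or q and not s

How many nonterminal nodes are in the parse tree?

[Or [Or [Or [Or [And [Not s]]] or [And [Not s]]] or [And [Not true]]] or [And [And [Not q]] and [Not not [Not s]]]]

15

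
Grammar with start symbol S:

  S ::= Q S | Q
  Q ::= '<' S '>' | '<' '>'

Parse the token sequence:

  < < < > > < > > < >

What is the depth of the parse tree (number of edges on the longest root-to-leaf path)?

6

[S [Q < [S [Q < [S [Q < >]] >] [S [Q < >]]] >] [S [Q < >]]]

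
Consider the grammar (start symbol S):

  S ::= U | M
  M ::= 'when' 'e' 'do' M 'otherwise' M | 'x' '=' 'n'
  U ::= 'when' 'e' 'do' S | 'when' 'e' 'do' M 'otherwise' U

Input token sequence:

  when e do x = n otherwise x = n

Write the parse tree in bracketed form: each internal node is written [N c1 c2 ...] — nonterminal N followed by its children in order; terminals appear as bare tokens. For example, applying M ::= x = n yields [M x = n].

S
M
when e do M otherwise M
when e do x = n otherwise M
when e do x = n otherwise x = n

[S [M when e do [M x = n] otherwise [M x = n]]]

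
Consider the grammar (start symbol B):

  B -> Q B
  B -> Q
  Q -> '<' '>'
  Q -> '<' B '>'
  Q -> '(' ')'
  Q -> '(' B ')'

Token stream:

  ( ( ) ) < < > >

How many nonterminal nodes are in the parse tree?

8

[B [Q ( [B [Q ( )]] )] [B [Q < [B [Q < >]] >]]]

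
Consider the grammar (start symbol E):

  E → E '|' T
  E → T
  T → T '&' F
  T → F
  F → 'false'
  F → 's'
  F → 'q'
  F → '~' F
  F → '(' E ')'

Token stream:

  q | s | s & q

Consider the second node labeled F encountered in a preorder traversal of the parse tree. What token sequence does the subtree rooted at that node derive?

[E [E [E [T [F q]]] | [T [F s]]] | [T [T [F s]] & [F q]]]

s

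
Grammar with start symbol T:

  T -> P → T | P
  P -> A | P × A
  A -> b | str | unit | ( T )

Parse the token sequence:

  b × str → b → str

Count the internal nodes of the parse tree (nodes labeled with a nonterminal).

[T [P [P [A b]] × [A str]] → [T [P [A b]] → [T [P [A str]]]]]

11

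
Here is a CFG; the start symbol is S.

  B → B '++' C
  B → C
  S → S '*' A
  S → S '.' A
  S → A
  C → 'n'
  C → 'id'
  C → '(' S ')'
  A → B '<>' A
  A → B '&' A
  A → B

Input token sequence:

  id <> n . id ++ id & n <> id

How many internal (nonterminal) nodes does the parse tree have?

[S [S [A [B [C id]] <> [A [B [C n]]]]] . [A [B [B [C id]] ++ [C id]] & [A [B [C n]] <> [A [B [C id]]]]]]

19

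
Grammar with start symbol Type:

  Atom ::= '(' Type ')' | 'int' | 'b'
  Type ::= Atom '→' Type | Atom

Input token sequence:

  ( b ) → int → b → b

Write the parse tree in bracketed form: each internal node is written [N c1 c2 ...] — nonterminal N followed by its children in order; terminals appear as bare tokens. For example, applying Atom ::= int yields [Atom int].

[Type [Atom ( [Type [Atom b]] )] → [Type [Atom int] → [Type [Atom b] → [Type [Atom b]]]]]

Type
Atom → Type
( Type ) → Type
( Atom ) → Type
( b ) → Type
( b ) → Atom → Type
( b ) → int → Type
( b ) → int → Atom → Type
( b ) → int → b → Type
( b ) → int → b → Atom
( b ) → int → b → b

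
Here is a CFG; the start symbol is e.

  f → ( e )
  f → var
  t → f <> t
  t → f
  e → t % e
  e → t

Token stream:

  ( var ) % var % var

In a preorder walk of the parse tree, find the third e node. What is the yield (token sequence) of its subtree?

[e [t [f ( [e [t [f var]]] )]] % [e [t [f var]] % [e [t [f var]]]]]

var % var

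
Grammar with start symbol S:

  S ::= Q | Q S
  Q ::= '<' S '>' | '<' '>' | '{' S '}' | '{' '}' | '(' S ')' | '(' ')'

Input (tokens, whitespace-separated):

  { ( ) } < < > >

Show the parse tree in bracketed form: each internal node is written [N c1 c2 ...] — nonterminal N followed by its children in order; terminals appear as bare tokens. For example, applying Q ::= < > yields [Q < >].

S
Q S
{ S } S
{ Q } S
{ ( ) } S
{ ( ) } Q
{ ( ) } < S >
{ ( ) } < Q >
{ ( ) } < < > >

[S [Q { [S [Q ( )]] }] [S [Q < [S [Q < >]] >]]]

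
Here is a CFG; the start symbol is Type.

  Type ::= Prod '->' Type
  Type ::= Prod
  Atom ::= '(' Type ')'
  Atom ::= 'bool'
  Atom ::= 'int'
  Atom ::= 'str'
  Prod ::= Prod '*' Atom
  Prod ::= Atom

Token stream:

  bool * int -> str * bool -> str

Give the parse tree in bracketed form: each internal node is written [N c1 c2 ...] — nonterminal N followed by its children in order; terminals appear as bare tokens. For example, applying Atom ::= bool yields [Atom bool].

Type
Prod -> Type
Prod * Atom -> Type
Atom * Atom -> Type
bool * Atom -> Type
bool * int -> Type
bool * int -> Prod -> Type
bool * int -> Prod * Atom -> Type
bool * int -> Atom * Atom -> Type
bool * int -> str * Atom -> Type
bool * int -> str * bool -> Type
bool * int -> str * bool -> Prod
bool * int -> str * bool -> Atom
bool * int -> str * bool -> str

[Type [Prod [Prod [Atom bool]] * [Atom int]] -> [Type [Prod [Prod [Atom str]] * [Atom bool]] -> [Type [Prod [Atom str]]]]]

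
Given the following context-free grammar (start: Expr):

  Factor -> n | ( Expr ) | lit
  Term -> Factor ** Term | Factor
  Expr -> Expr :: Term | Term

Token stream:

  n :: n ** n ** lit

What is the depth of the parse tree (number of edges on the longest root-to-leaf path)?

[Expr [Expr [Term [Factor n]]] :: [Term [Factor n] ** [Term [Factor n] ** [Term [Factor lit]]]]]

5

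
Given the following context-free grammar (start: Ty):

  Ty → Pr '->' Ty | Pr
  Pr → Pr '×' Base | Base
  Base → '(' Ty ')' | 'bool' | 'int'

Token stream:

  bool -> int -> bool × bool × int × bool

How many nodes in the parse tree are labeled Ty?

[Ty [Pr [Base bool]] -> [Ty [Pr [Base int]] -> [Ty [Pr [Pr [Pr [Pr [Base bool]] × [Base bool]] × [Base int]] × [Base bool]]]]]

3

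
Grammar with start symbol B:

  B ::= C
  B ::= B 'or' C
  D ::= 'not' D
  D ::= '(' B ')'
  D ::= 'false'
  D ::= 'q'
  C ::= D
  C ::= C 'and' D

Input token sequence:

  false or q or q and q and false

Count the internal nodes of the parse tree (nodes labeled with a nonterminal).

13

[B [B [B [C [D false]]] or [C [D q]]] or [C [C [C [D q]] and [D q]] and [D false]]]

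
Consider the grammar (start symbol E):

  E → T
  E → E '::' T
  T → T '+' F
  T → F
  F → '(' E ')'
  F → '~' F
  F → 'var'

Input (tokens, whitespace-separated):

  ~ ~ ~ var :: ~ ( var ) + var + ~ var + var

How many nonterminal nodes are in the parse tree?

20

[E [E [T [F ~ [F ~ [F ~ [F var]]]]]] :: [T [T [T [T [F ~ [F ( [E [T [F var]]] )]]] + [F var]] + [F ~ [F var]]] + [F var]]]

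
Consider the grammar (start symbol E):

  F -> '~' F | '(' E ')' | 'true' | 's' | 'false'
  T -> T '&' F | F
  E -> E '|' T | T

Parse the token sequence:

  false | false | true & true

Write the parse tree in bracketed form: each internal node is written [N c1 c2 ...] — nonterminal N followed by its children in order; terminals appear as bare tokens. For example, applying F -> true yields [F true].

[E [E [E [T [F false]]] | [T [F false]]] | [T [T [F true]] & [F true]]]

E
E | T
E | T | T
T | T | T
F | T | T
false | T | T
false | F | T
false | false | T
false | false | T & F
false | false | F & F
false | false | true & F
false | false | true & true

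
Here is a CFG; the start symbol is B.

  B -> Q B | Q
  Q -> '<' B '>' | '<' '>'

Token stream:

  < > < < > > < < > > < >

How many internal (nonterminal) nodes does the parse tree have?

12

[B [Q < >] [B [Q < [B [Q < >]] >] [B [Q < [B [Q < >]] >] [B [Q < >]]]]]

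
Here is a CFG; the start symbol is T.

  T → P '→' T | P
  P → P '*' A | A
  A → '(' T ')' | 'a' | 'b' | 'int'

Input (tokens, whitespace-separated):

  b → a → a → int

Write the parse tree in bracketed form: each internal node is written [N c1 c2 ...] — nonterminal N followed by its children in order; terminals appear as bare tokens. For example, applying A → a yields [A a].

T
P → T
A → T
b → T
b → P → T
b → A → T
b → a → T
b → a → P → T
b → a → A → T
b → a → a → T
b → a → a → P
b → a → a → A
b → a → a → int

[T [P [A b]] → [T [P [A a]] → [T [P [A a]] → [T [P [A int]]]]]]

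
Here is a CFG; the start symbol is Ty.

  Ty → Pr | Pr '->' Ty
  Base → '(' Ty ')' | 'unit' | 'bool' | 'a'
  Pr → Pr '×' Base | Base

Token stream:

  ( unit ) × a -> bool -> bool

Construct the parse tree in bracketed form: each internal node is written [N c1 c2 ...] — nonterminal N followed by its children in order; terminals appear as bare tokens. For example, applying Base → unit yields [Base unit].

[Ty [Pr [Pr [Base ( [Ty [Pr [Base unit]]] )]] × [Base a]] -> [Ty [Pr [Base bool]] -> [Ty [Pr [Base bool]]]]]

Ty
Pr -> Ty
Pr × Base -> Ty
Base × Base -> Ty
( Ty ) × Base -> Ty
( Pr ) × Base -> Ty
( Base ) × Base -> Ty
( unit ) × Base -> Ty
( unit ) × a -> Ty
( unit ) × a -> Pr -> Ty
( unit ) × a -> Base -> Ty
( unit ) × a -> bool -> Ty
( unit ) × a -> bool -> Pr
( unit ) × a -> bool -> Base
( unit ) × a -> bool -> bool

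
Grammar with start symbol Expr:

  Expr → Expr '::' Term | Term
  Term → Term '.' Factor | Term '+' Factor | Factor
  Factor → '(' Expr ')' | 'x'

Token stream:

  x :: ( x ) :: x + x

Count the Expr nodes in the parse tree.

4

[Expr [Expr [Expr [Term [Factor x]]] :: [Term [Factor ( [Expr [Term [Factor x]]] )]]] :: [Term [Term [Factor x]] + [Factor x]]]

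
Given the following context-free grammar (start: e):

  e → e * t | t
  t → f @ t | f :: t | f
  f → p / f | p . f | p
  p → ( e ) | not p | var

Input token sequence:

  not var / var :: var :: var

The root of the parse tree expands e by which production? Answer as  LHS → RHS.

e → t

[e [t [f [p not [p var]] / [f [p var]]] :: [t [f [p var]] :: [t [f [p var]]]]]]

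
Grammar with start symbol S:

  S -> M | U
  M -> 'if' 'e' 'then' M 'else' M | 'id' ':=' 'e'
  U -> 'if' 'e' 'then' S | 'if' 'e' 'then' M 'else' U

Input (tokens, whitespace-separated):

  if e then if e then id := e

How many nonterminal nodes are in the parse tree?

6

[S [U if e then [S [U if e then [S [M id := e]]]]]]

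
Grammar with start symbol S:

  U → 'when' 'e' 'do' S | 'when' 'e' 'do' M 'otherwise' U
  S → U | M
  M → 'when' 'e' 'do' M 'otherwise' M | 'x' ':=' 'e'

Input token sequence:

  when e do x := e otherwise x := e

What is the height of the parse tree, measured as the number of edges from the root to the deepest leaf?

[S [M when e do [M x := e] otherwise [M x := e]]]

3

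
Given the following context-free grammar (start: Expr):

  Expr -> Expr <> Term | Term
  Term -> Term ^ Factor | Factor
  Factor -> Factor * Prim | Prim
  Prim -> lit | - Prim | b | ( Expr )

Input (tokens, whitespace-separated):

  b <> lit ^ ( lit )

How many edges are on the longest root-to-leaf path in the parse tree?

8

[Expr [Expr [Term [Factor [Prim b]]]] <> [Term [Term [Factor [Prim lit]]] ^ [Factor [Prim ( [Expr [Term [Factor [Prim lit]]]] )]]]]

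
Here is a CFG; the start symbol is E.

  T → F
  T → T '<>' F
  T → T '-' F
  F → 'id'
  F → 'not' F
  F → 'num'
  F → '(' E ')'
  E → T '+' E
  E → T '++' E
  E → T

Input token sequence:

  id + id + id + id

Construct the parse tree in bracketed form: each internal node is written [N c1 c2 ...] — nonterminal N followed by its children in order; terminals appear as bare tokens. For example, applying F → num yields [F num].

[E [T [F id]] + [E [T [F id]] + [E [T [F id]] + [E [T [F id]]]]]]

E
T + E
F + E
id + E
id + T + E
id + F + E
id + id + E
id + id + T + E
id + id + F + E
id + id + id + E
id + id + id + T
id + id + id + F
id + id + id + id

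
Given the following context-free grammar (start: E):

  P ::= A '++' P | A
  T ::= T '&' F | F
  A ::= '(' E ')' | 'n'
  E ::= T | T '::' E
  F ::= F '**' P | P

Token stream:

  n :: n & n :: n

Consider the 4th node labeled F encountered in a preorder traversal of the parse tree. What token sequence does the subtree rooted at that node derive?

n

[E [T [F [P [A n]]]] :: [E [T [T [F [P [A n]]]] & [F [P [A n]]]] :: [E [T [F [P [A n]]]]]]]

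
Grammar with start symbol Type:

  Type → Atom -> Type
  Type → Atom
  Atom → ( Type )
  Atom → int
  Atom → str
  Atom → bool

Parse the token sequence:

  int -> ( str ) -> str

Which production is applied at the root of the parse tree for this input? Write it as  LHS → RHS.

[Type [Atom int] -> [Type [Atom ( [Type [Atom str]] )] -> [Type [Atom str]]]]

Type → Atom -> Type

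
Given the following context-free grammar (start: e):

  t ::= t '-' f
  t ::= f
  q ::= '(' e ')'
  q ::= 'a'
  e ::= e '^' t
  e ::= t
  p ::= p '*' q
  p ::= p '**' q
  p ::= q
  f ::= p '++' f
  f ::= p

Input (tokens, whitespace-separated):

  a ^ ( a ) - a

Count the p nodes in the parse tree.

[e [e [t [f [p [q a]]]]] ^ [t [t [f [p [q ( [e [t [f [p [q a]]]]] )]]]] - [f [p [q a]]]]]

4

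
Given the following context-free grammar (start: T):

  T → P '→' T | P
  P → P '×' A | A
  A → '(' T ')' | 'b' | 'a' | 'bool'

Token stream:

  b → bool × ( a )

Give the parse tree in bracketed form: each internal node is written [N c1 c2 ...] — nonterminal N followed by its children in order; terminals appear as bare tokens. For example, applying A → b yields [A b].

[T [P [A b]] → [T [P [P [A bool]] × [A ( [T [P [A a]]] )]]]]

T
P → T
A → T
b → T
b → P
b → P × A
b → A × A
b → bool × A
b → bool × ( T )
b → bool × ( P )
b → bool × ( A )
b → bool × ( a )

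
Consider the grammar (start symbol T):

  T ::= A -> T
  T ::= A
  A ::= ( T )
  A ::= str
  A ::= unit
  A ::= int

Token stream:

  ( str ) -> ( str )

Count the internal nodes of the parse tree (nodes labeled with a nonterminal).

[T [A ( [T [A str]] )] -> [T [A ( [T [A str]] )]]]

8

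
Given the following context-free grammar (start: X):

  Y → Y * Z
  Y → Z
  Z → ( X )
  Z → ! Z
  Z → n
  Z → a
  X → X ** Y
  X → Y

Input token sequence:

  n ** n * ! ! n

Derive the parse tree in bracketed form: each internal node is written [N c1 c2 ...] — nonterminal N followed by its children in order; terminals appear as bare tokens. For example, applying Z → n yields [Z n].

X
X ** Y
Y ** Y
Z ** Y
n ** Y
n ** Y * Z
n ** Z * Z
n ** n * Z
n ** n * ! Z
n ** n * ! ! Z
n ** n * ! ! n

[X [X [Y [Z n]]] ** [Y [Y [Z n]] * [Z ! [Z ! [Z n]]]]]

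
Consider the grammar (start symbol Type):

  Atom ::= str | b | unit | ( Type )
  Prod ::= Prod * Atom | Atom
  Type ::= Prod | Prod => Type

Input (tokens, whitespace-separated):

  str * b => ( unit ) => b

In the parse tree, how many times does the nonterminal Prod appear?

5

[Type [Prod [Prod [Atom str]] * [Atom b]] => [Type [Prod [Atom ( [Type [Prod [Atom unit]]] )]] => [Type [Prod [Atom b]]]]]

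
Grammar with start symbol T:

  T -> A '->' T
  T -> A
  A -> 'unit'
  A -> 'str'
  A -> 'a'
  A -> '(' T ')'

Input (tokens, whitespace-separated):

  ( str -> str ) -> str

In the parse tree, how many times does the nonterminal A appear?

4

[T [A ( [T [A str] -> [T [A str]]] )] -> [T [A str]]]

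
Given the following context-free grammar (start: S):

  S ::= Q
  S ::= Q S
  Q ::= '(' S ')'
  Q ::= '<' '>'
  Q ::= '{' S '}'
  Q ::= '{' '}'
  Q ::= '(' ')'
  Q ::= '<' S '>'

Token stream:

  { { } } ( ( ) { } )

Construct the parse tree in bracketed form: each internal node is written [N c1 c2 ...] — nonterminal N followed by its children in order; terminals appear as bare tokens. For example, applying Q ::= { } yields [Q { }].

S
Q S
{ S } S
{ Q } S
{ { } } S
{ { } } Q
{ { } } ( S )
{ { } } ( Q S )
{ { } } ( ( ) S )
{ { } } ( ( ) Q )
{ { } } ( ( ) { } )

[S [Q { [S [Q { }]] }] [S [Q ( [S [Q ( )] [S [Q { }]]] )]]]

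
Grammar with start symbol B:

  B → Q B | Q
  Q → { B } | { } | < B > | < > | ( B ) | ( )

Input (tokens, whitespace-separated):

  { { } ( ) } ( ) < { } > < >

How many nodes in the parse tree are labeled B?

7

[B [Q { [B [Q { }] [B [Q ( )]]] }] [B [Q ( )] [B [Q < [B [Q { }]] >] [B [Q < >]]]]]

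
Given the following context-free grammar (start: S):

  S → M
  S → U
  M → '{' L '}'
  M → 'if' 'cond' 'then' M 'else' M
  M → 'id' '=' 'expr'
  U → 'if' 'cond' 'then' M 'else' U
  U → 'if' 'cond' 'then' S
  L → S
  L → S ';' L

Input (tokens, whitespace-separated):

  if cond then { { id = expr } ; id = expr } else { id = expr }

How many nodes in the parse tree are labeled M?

[S [M if cond then [M { [L [S [M { [L [S [M id = expr]]] }]] ; [L [S [M id = expr]]]] }] else [M { [L [S [M id = expr]]] }]]]

7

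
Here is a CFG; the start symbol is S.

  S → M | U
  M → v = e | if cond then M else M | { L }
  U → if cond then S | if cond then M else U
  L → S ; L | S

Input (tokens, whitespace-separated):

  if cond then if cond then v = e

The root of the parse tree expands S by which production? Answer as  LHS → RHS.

[S [U if cond then [S [U if cond then [S [M v = e]]]]]]

S → U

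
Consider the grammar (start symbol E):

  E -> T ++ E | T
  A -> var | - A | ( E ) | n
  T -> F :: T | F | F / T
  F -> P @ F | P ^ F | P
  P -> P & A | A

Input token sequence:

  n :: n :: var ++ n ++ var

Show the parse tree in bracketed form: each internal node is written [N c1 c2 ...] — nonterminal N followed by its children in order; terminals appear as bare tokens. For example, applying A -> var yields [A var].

[E [T [F [P [A n]]] :: [T [F [P [A n]]] :: [T [F [P [A var]]]]]] ++ [E [T [F [P [A n]]]] ++ [E [T [F [P [A var]]]]]]]

E
T ++ E
F :: T ++ E
P :: T ++ E
A :: T ++ E
n :: T ++ E
n :: F :: T ++ E
n :: P :: T ++ E
n :: A :: T ++ E
n :: n :: T ++ E
n :: n :: F ++ E
n :: n :: P ++ E
n :: n :: A ++ E
n :: n :: var ++ E
n :: n :: var ++ T ++ E
n :: n :: var ++ F ++ E
n :: n :: var ++ P ++ E
n :: n :: var ++ A ++ E
n :: n :: var ++ n ++ E
n :: n :: var ++ n ++ T
n :: n :: var ++ n ++ F
n :: n :: var ++ n ++ P
n :: n :: var ++ n ++ A
n :: n :: var ++ n ++ var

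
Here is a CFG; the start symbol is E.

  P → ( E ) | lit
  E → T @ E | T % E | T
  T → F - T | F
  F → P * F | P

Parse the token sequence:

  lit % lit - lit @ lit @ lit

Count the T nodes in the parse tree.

[E [T [F [P lit]]] % [E [T [F [P lit]] - [T [F [P lit]]]] @ [E [T [F [P lit]]] @ [E [T [F [P lit]]]]]]]

5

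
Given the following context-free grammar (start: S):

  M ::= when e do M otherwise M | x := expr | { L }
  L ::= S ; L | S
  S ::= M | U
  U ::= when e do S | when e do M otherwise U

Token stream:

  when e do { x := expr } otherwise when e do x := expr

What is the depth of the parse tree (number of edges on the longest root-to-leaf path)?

6

[S [U when e do [M { [L [S [M x := expr]]] }] otherwise [U when e do [S [M x := expr]]]]]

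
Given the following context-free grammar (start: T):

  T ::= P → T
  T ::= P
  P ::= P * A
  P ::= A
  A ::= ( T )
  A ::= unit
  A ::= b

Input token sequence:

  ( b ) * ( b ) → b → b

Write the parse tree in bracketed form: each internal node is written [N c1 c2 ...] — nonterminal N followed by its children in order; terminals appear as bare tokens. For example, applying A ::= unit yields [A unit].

T
P → T
P * A → T
A * A → T
( T ) * A → T
( P ) * A → T
( A ) * A → T
( b ) * A → T
( b ) * ( T ) → T
( b ) * ( P ) → T
( b ) * ( A ) → T
( b ) * ( b ) → T
( b ) * ( b ) → P → T
( b ) * ( b ) → A → T
( b ) * ( b ) → b → T
( b ) * ( b ) → b → P
( b ) * ( b ) → b → A
( b ) * ( b ) → b → b

[T [P [P [A ( [T [P [A b]]] )]] * [A ( [T [P [A b]]] )]] → [T [P [A b]] → [T [P [A b]]]]]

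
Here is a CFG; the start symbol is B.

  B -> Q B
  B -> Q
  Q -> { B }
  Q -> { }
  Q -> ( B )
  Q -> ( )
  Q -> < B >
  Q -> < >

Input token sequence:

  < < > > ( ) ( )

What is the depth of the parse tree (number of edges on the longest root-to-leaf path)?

4

[B [Q < [B [Q < >]] >] [B [Q ( )] [B [Q ( )]]]]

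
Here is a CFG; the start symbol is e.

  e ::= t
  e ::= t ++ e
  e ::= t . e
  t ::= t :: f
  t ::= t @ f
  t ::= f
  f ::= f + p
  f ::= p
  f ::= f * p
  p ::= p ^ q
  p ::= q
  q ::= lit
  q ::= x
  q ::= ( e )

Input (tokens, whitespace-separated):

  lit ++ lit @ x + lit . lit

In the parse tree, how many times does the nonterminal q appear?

[e [t [f [p [q lit]]]] ++ [e [t [t [f [p [q lit]]]] @ [f [f [p [q x]]] + [p [q lit]]]] . [e [t [f [p [q lit]]]]]]]

5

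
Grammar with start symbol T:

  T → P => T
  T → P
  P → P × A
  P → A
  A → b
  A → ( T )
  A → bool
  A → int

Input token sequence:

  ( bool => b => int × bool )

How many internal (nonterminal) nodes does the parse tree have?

[T [P [A ( [T [P [A bool]] => [T [P [A b]] => [T [P [P [A int]] × [A bool]]]]] )]]]

14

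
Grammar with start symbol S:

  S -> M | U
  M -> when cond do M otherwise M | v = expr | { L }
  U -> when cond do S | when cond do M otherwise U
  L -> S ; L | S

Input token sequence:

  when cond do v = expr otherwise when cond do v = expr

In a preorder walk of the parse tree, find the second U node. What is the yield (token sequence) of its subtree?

when cond do v = expr

[S [U when cond do [M v = expr] otherwise [U when cond do [S [M v = expr]]]]]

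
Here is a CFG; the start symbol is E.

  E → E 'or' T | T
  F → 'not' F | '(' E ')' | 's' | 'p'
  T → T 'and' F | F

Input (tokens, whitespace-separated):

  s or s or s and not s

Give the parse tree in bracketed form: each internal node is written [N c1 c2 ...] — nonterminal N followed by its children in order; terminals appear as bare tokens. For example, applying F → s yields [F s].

[E [E [E [T [F s]]] or [T [F s]]] or [T [T [F s]] and [F not [F s]]]]

E
E or T
E or T or T
T or T or T
F or T or T
s or T or T
s or F or T
s or s or T
s or s or T and F
s or s or F and F
s or s or s and F
s or s or s and not F
s or s or s and not s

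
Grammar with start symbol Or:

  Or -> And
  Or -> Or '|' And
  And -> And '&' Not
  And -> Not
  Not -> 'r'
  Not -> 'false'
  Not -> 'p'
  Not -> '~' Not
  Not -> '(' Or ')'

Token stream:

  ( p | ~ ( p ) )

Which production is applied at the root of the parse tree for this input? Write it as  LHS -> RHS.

Or -> And

[Or [And [Not ( [Or [Or [And [Not p]]] | [And [Not ~ [Not ( [Or [And [Not p]]] )]]]] )]]]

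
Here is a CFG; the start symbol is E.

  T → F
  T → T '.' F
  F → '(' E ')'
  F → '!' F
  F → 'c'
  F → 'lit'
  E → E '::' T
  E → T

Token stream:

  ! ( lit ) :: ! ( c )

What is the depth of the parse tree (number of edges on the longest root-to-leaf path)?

[E [E [T [F ! [F ( [E [T [F lit]]] )]]]] :: [T [F ! [F ( [E [T [F c]]] )]]]]

8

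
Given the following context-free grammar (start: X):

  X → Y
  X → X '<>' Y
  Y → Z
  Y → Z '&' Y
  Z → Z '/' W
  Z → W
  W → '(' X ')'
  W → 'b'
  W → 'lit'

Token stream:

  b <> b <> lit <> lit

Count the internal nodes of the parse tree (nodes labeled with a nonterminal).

16

[X [X [X [X [Y [Z [W b]]]] <> [Y [Z [W b]]]] <> [Y [Z [W lit]]]] <> [Y [Z [W lit]]]]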